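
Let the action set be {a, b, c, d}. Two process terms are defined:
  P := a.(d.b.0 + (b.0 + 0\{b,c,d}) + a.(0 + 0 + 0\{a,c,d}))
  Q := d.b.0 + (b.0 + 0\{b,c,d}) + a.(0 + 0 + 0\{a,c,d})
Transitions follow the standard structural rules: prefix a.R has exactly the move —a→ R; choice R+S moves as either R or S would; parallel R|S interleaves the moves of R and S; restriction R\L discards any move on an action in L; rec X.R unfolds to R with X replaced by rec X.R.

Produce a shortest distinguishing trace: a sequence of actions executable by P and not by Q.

LTS(P): 5 reachable states
  u0 = a.(d.b.0 + (b.0 + 0\{b,c,d}) + a.(0 + 0 + 0\{a,c,d})) ⊢ -a-> u1
  u1 = d.b.0 + (b.0 + 0\{b,c,d}) + a.(0 + 0 + 0\{a,c,d}) ⊢ -a-> u2, -b-> u3, -d-> u4
  u2 = 0 + 0 + 0\{a,c,d} ⊢ (no moves)
  u3 = 0 ⊢ (no moves)
  u4 = b.0 ⊢ -b-> u3
LTS(Q): 4 reachable states
  v0 = d.b.0 + (b.0 + 0\{b,c,d}) + a.(0 + 0 + 0\{a,c,d}) ⊢ -a-> v1, -b-> v2, -d-> v3
  v1 = 0 + 0 + 0\{a,c,d} ⊢ (no moves)
  v2 = 0 ⊢ (no moves)
  v3 = b.0 ⊢ -b-> v2
Run σ = ⟨aa⟩ on P: start {u0}
  [1] a ⇒ {u1}
  [2] a ⇒ {u2}
  — P admits the full trace.
Run σ = ⟨aa⟩ on Q: start {v0}
  [1] a ⇒ {v1}
  [2] a ⇒ ∅  — Q cannot continue

aa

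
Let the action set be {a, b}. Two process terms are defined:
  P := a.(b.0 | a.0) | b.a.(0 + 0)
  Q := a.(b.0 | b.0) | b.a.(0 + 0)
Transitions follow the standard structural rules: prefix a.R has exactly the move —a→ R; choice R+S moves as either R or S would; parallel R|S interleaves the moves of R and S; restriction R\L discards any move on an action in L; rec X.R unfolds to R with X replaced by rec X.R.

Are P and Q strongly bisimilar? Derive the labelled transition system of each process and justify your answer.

NO

Reachable graph of P (15 states):
  p0 = a.(b.0 | a.0) | b.a.(0 + 0) → -a-> p1, -b-> p2
  p1 = b.0 | a.0 | b.a.(0 + 0) → -a-> p3, -b-> p4, -b-> p5
  p2 = a.(b.0 | a.0) | a.(0 + 0) → -a-> p5, -a-> p6
  p3 = b.0 | 0 | b.a.(0 + 0) → -b-> p7, -b-> p8
  p4 = 0 | a.0 | b.a.(0 + 0) → -a-> p7, -b-> p9
  p5 = b.0 | a.0 | a.(0 + 0) → -a-> p10, -a-> p8, -b-> p9
  p6 = a.(b.0 | a.0) | (0 + 0) → -a-> p10
  p7 = 0 | 0 | b.a.(0 + 0) → -b-> p11
  p8 = b.0 | 0 | a.(0 + 0) → -a-> p12, -b-> p11
  p9 = 0 | a.0 | a.(0 + 0) → -a-> p11, -a-> p13
  p10 = b.0 | a.0 | (0 + 0) → -a-> p12, -b-> p13
  p11 = 0 | 0 | a.(0 + 0) → -a-> p14
  p12 = b.0 | 0 | (0 + 0) → -b-> p14
  p13 = 0 | a.0 | (0 + 0) → -a-> p14
  p14 = 0 | 0 | (0 + 0) → ·
Reachable graph of Q (15 states):
  q0 = a.(b.0 | b.0) | b.a.(0 + 0) → -a-> q1, -b-> q2
  q1 = b.0 | b.0 | b.a.(0 + 0) → -b-> q3, -b-> q4, -b-> q5
  q2 = a.(b.0 | b.0) | a.(0 + 0) → -a-> q5, -a-> q6
  q3 = 0 | b.0 | b.a.(0 + 0) → -b-> q7, -b-> q8
  q4 = b.0 | 0 | b.a.(0 + 0) → -b-> q7, -b-> q9
  q5 = b.0 | b.0 | a.(0 + 0) → -a-> q10, -b-> q8, -b-> q9
  q6 = a.(b.0 | b.0) | (0 + 0) → -a-> q10
  q7 = 0 | 0 | b.a.(0 + 0) → -b-> q11
  q8 = 0 | b.0 | a.(0 + 0) → -a-> q12, -b-> q11
  q9 = b.0 | 0 | a.(0 + 0) → -a-> q13, -b-> q11
  q10 = b.0 | b.0 | (0 + 0) → -b-> q12, -b-> q13
  q11 = 0 | 0 | a.(0 + 0) → -a-> q14
  q12 = 0 | b.0 | (0 + 0) → -b-> q14
  q13 = b.0 | 0 | (0 + 0) → -b-> q14
  q14 = 0 | 0 | (0 + 0) → ·
Coarsest stable partition (strong bisimilarity classes):
  B0 = {p0}
  B1 = {p1}
  B2 = {p4}
  B3 = {p9}
  B4 = {p11, p13, q11}
  B5 = {p14, q14}
  B6 = {p7, q7}
  B7 = {p5}
  B8 = {p10, p8, q8, q9}
  B9 = {p12, q12, q13}
  B10 = {p3, q3, q4}
  B11 = {p2}
  B12 = {p6}
  B13 = {q0}
  B14 = {q2}
  B15 = {q5}
  B16 = {q10}
  B17 = {q6}
  B18 = {q1}
p0 ∈ B0, q0 ∈ B13 → different blocks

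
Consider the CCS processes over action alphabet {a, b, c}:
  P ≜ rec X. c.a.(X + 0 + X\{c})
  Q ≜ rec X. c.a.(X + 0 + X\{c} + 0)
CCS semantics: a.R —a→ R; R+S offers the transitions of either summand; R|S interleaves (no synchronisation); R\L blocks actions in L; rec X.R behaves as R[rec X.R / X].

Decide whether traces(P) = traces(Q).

Reachable graph of P (3 states):
  m0 = rec X. c.a.(X + 0 + X\{c}) | -c-> m1
  m1 = a.((rec X. c.a.(X + 0 + X\{c})) + 0 + (rec X. c.a.(X + 0 + X\{c}))\{c}) | -a-> m2
  m2 = (rec X. c.a.(X + 0 + X\{c})) + 0 + (rec X. c.a.(X + 0 + X\{c}))\{c} | -c-> m1
Reachable graph of Q (3 states):
  n0 = rec X. c.a.(X + 0 + X\{c} + 0) | -c-> n1
  n1 = a.((rec X. c.a.(X + 0 + X\{c} + 0)) + 0 + (rec X. c.a.(X + 0 + X\{c} + 0))\{c} + 0) | -a-> n2
  n2 = (rec X. c.a.(X + 0 + X\{c} + 0)) + 0 + (rec X. c.a.(X + 0 + X\{c} + 0))\{c} + 0 | -c-> n1
Partition-refinement fixed point:
  B0 = {m0, m2, n0, n2}
  B1 = {m1, n1}
m0 ∈ B0, n0 ∈ B0 → same block
Bisimilar ⇒ trace-equivalent.

traces(P) = traces(Q)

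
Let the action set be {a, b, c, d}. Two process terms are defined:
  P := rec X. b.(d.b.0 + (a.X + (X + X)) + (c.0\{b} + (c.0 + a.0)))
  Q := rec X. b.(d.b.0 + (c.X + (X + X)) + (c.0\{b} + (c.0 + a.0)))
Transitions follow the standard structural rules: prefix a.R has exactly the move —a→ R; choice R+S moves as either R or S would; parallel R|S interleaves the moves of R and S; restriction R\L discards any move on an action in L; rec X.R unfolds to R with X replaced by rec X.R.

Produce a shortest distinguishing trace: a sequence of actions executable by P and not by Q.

bab

Reachable graph of P (5 states):
  p0 = rec X. b.(d.b.0 + (a.X + (X + X)) + (c.0\{b} + (c.0 + a.0))) ⊢ --b--▸ p1
  p1 = d.b.0 + (a.(rec X. b.(d.b.0 + (a.X + (X + X)) + (c.0\{b} + (c.0 + a.0)))) + ((rec X. b.(d.b.0 + (a.X + (X + X)) + (c.0\{b} + (c.0 + a.0)))) + (rec X. b.(d.b.0 + (a.X + (X + X)) + (c.0\{b} + (c.0 + a.0)))))) + (c.0\{b} + (c.0 + a.0)) ⊢ --a--▸ p0, --a--▸ p2, --b--▸ p1, --c--▸ p2, --c--▸ p3, --d--▸ p4
  p2 = 0 ⊢ ·
  p3 = 0\{b} ⊢ ·
  p4 = b.0 ⊢ --b--▸ p2
Reachable graph of Q (5 states):
  q0 = rec X. b.(d.b.0 + (c.X + (X + X)) + (c.0\{b} + (c.0 + a.0))) ⊢ --b--▸ q1
  q1 = d.b.0 + (c.(rec X. b.(d.b.0 + (c.X + (X + X)) + (c.0\{b} + (c.0 + a.0)))) + ((rec X. b.(d.b.0 + (c.X + (X + X)) + (c.0\{b} + (c.0 + a.0)))) + (rec X. b.(d.b.0 + (c.X + (X + X)) + (c.0\{b} + (c.0 + a.0)))))) + (c.0\{b} + (c.0 + a.0)) ⊢ --a--▸ q2, --b--▸ q1, --c--▸ q0, --c--▸ q2, --c--▸ q3, --d--▸ q4
  q2 = 0 ⊢ ·
  q3 = 0\{b} ⊢ ·
  q4 = b.0 ⊢ --b--▸ q2
Executing bab from P (initial set {p0}):
  after b @ step 1: {p1}
  after a @ step 2: {p0, p2}
  after b @ step 3: {p1}
  — P admits the full trace.
Executing bab from Q (initial set {q0}):
  after b @ step 1: {q1}
  after a @ step 2: {q2}
  after b @ step 3: ∅ (Q stuck)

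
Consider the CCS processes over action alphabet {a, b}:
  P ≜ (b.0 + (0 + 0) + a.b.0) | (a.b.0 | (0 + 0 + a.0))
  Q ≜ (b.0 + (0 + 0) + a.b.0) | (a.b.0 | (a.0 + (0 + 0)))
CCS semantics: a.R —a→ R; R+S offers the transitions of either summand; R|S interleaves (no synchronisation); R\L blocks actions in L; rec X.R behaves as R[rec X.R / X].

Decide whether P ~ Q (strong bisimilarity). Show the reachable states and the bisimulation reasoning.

bisimilar

P's transition system — 18 states:
  s0 = (b.0 + (0 + 0) + a.b.0) | (a.b.0 | (0 + 0 + a.0)) ⊢ =a=> s1, =a=> s2, =a=> s3, =b=> s4
  s1 = (b.0 + (0 + 0) + a.b.0) | (a.b.0 | 0) ⊢ =a=> s5, =a=> s6, =b=> s7
  s2 = (b.0 + (0 + 0) + a.b.0) | (b.0 | (0 + 0 + a.0)) ⊢ =a=> s5, =a=> s8, =b=> s10, =b=> s9
  s3 = b.0 | (a.b.0 | (0 + 0 + a.0)) ⊢ =a=> s6, =a=> s8, =b=> s4
  s4 = 0 | (a.b.0 | (0 + 0 + a.0)) ⊢ =a=> s10, =a=> s7
  s5 = (b.0 + (0 + 0) + a.b.0) | (b.0 | 0) ⊢ =a=> s11, =b=> s12, =b=> s13
  s6 = b.0 | (a.b.0 | 0) ⊢ =a=> s11, =b=> s7
  s7 = 0 | (a.b.0 | 0) ⊢ =a=> s13
  s8 = b.0 | (b.0 | (0 + 0 + a.0)) ⊢ =a=> s11, =b=> s10, =b=> s14
  s9 = (b.0 + (0 + 0) + a.b.0) | (0 | (0 + 0 + a.0)) ⊢ =a=> s12, =a=> s14, =b=> s15
  s10 = 0 | (b.0 | (0 + 0 + a.0)) ⊢ =a=> s13, =b=> s15
  s11 = b.0 | (b.0 | 0) ⊢ =b=> s13, =b=> s16
  s12 = (b.0 + (0 + 0) + a.b.0) | (0 | 0) ⊢ =a=> s16, =b=> s17
  s13 = 0 | (b.0 | 0) ⊢ =b=> s17
  s14 = b.0 | (0 | (0 + 0 + a.0)) ⊢ =a=> s16, =b=> s15
  s15 = 0 | (0 | (0 + 0 + a.0)) ⊢ =a=> s17
  s16 = b.0 | (0 | 0) ⊢ =b=> s17
  s17 = 0 | (0 | 0) ⊢ (no moves)
Q's transition system — 18 states:
  t0 = (b.0 + (0 + 0) + a.b.0) | (a.b.0 | (a.0 + (0 + 0))) ⊢ =a=> t1, =a=> t2, =a=> t3, =b=> t4
  t1 = (b.0 + (0 + 0) + a.b.0) | (a.b.0 | 0) ⊢ =a=> t5, =a=> t6, =b=> t7
  t2 = (b.0 + (0 + 0) + a.b.0) | (b.0 | (a.0 + (0 + 0))) ⊢ =a=> t5, =a=> t8, =b=> t10, =b=> t9
  t3 = b.0 | (a.b.0 | (a.0 + (0 + 0))) ⊢ =a=> t6, =a=> t8, =b=> t4
  t4 = 0 | (a.b.0 | (a.0 + (0 + 0))) ⊢ =a=> t10, =a=> t7
  t5 = (b.0 + (0 + 0) + a.b.0) | (b.0 | 0) ⊢ =a=> t11, =b=> t12, =b=> t13
  t6 = b.0 | (a.b.0 | 0) ⊢ =a=> t11, =b=> t7
  t7 = 0 | (a.b.0 | 0) ⊢ =a=> t13
  t8 = b.0 | (b.0 | (a.0 + (0 + 0))) ⊢ =a=> t11, =b=> t10, =b=> t14
  t9 = (b.0 + (0 + 0) + a.b.0) | (0 | (a.0 + (0 + 0))) ⊢ =a=> t12, =a=> t14, =b=> t15
  t10 = 0 | (b.0 | (a.0 + (0 + 0))) ⊢ =a=> t13, =b=> t15
  t11 = b.0 | (b.0 | 0) ⊢ =b=> t13, =b=> t16
  t12 = (b.0 + (0 + 0) + a.b.0) | (0 | 0) ⊢ =a=> t16, =b=> t17
  t13 = 0 | (b.0 | 0) ⊢ =b=> t17
  t14 = b.0 | (0 | (a.0 + (0 + 0))) ⊢ =a=> t16, =b=> t15
  t15 = 0 | (0 | (a.0 + (0 + 0))) ⊢ =a=> t17
  t16 = b.0 | (0 | 0) ⊢ =b=> t17
  t17 = 0 | (0 | 0) ⊢ (no moves)
Partition-refinement fixed point:
  B0 = {s0, t0}
  B1 = {s3, t3}
  B2 = {s8, t8}
  B3 = {s10, s14, t10, t14}
  B4 = {s13, s16, t13, t16}
  B5 = {s17, t17}
  B6 = {s15, t15}
  B7 = {s11, t11}
  B8 = {s6, t6}
  B9 = {s7, t7}
  B10 = {s4, t4}
  B11 = {s2, t2}
  B12 = {s5, t5}
  B13 = {s12, t12}
  B14 = {s9, t9}
  B15 = {s1, t1}
s0 ∈ B0, t0 ∈ B0 → same block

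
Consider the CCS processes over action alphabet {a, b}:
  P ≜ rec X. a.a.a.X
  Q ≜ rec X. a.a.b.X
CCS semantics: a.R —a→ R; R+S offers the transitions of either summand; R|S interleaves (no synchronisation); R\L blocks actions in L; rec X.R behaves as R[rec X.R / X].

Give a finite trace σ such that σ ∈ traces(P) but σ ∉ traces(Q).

LTS(P): 3 reachable states
  u0 = rec X. a.a.a.X ⊢ ··a··> u1
  u1 = a.a.(rec X. a.a.a.X) ⊢ ··a··> u2
  u2 = a.(rec X. a.a.a.X) ⊢ ··a··> u0
LTS(Q): 3 reachable states
  v0 = rec X. a.a.b.X ⊢ ··a··> v1
  v1 = a.b.(rec X. a.a.b.X) ⊢ ··a··> v2
  v2 = b.(rec X. a.a.b.X) ⊢ ··b··> v0
Run σ = ⟨aaa⟩ on P: start {u0}
  step 1 (a): {u1}
  step 2 (a): {u2}
  step 3 (a): {u0}
  ✓ P
Run σ = ⟨aaa⟩ on Q: start {v0}
  step 1 (a): {v1}
  step 2 (a): {v2}
  step 3 (a): ∅ (Q stuck)

aaa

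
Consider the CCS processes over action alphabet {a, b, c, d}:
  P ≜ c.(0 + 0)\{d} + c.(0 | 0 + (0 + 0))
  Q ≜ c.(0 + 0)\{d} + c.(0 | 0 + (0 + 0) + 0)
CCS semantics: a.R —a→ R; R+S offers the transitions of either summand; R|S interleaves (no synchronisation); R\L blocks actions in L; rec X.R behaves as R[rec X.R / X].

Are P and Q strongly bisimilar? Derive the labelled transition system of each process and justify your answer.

YES

LTS(P): 3 reachable states
  u0 = c.(0 + 0)\{d} + c.(0 | 0 + (0 + 0)) | --c--▸ u1, --c--▸ u2
  u1 = (0 + 0)\{d} | (no moves)
  u2 = 0 | 0 + (0 + 0) | (no moves)
LTS(Q): 3 reachable states
  v0 = c.(0 + 0)\{d} + c.(0 | 0 + (0 + 0) + 0) | --c--▸ v1, --c--▸ v2
  v1 = (0 + 0)\{d} | (no moves)
  v2 = 0 | 0 + (0 + 0) + 0 | (no moves)
Coarsest stable partition (strong bisimilarity classes):
  B0 = {u0, v0}
  B1 = {u1, u2, v1, v2}
u0 ∈ B0, v0 ∈ B0 → same block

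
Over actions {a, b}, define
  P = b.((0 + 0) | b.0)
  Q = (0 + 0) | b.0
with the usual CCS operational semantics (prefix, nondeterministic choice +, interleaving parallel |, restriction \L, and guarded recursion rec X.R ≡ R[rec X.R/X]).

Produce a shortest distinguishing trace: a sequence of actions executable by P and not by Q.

bb

P's transition system — 3 states:
  m0 = b.((0 + 0) | b.0) | =b=> m1
  m1 = (0 + 0) | b.0 | =b=> m2
  m2 = (0 + 0) | 0 | (no moves)
Q's transition system — 2 states:
  n0 = (0 + 0) | b.0 | =b=> n1
  n1 = (0 + 0) | 0 | (no moves)
Run σ = ⟨bb⟩ on P: start {m0}
  [1] b ⇒ {m1}
  [2] b ⇒ {m2}
  ✓ P
Run σ = ⟨bb⟩ on Q: start {n0}
  [1] b ⇒ {n1}
  [2] b ⇒ ∅  — Q cannot continue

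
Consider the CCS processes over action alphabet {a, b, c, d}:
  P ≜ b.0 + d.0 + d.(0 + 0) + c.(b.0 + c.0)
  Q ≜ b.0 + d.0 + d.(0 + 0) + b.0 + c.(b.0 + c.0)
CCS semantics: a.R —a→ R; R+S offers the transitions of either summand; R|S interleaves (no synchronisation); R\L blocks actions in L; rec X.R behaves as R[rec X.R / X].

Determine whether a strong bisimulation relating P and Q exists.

Reachable graph of P (4 states):
  s0 = b.0 + d.0 + d.(0 + 0) + c.(b.0 + c.0) has moves =b=> s1, =c=> s2, =d=> s1, =d=> s3
  s1 = 0 has moves deadlocked
  s2 = b.0 + c.0 has moves =b=> s1, =c=> s1
  s3 = 0 + 0 has moves deadlocked
Reachable graph of Q (4 states):
  t0 = b.0 + d.0 + d.(0 + 0) + b.0 + c.(b.0 + c.0) has moves =b=> t1, =c=> t2, =d=> t1, =d=> t3
  t1 = 0 has moves deadlocked
  t2 = b.0 + c.0 has moves =b=> t1, =c=> t1
  t3 = 0 + 0 has moves deadlocked
Coarsest stable partition (strong bisimilarity classes):
  B0 = {s0, t0}
  B1 = {s2, t2}
  B2 = {s1, s3, t1, t3}
s0 ∈ B0, t0 ∈ B0 → same block

bisimilar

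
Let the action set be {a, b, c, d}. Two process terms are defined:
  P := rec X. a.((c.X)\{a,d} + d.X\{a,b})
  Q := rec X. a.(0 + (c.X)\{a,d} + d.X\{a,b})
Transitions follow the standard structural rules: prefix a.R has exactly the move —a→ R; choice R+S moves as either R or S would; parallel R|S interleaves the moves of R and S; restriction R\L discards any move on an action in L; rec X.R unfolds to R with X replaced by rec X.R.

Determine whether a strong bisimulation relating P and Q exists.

bisimilar

P's transition system — 4 states:
  m0 = rec X. a.((c.X)\{a,d} + d.X\{a,b}) :: --a--▸ m1
  m1 = (c.(rec X. a.((c.X)\{a,d} + d.X\{a,b})))\{a,d} + d.(rec X. a.((c.X)\{a,d} + d.X\{a,b}))\{a,b} :: --c--▸ m2, --d--▸ m3
  m2 = (rec X. a.((c.X)\{a,d} + d.X\{a,b}))\{a,d} :: stopped
  m3 = (rec X. a.((c.X)\{a,d} + d.X\{a,b}))\{a,b} :: stopped
Q's transition system — 4 states:
  n0 = rec X. a.(0 + (c.X)\{a,d} + d.X\{a,b}) :: --a--▸ n1
  n1 = 0 + (c.(rec X. a.(0 + (c.X)\{a,d} + d.X\{a,b})))\{a,d} + d.(rec X. a.(0 + (c.X)\{a,d} + d.X\{a,b}))\{a,b} :: --c--▸ n2, --d--▸ n3
  n2 = (rec X. a.(0 + (c.X)\{a,d} + d.X\{a,b}))\{a,d} :: stopped
  n3 = (rec X. a.(0 + (c.X)\{a,d} + d.X\{a,b}))\{a,b} :: stopped
Partition-refinement fixed point:
  B0 = {m0, n0}
  B1 = {m1, n1}
  B2 = {m2, m3, n2, n3}
m0 ∈ B0, n0 ∈ B0 → same block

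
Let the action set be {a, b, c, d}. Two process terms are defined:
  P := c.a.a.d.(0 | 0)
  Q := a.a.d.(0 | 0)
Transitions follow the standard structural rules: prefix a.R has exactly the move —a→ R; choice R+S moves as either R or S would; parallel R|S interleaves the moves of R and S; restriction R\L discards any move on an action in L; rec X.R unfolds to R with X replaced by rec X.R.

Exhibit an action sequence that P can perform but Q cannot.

c

P's transition system — 5 states:
  u0 = c.a.a.d.(0 | 0) | -c-> u1
  u1 = a.a.d.(0 | 0) | -a-> u2
  u2 = a.d.(0 | 0) | -a-> u3
  u3 = d.(0 | 0) | -d-> u4
  u4 = 0 | 0 | ∅
Q's transition system — 4 states:
  v0 = a.a.d.(0 | 0) | -a-> v1
  v1 = a.d.(0 | 0) | -a-> v2
  v2 = d.(0 | 0) | -d-> v3
  v3 = 0 | 0 | ∅
Trace ⟨c⟩ through P, begin at {u0}:
  after c @ step 1: {u1}
  ✓ P
Trace ⟨c⟩ through Q, begin at {v0}:
  after c @ step 1: no successor for Q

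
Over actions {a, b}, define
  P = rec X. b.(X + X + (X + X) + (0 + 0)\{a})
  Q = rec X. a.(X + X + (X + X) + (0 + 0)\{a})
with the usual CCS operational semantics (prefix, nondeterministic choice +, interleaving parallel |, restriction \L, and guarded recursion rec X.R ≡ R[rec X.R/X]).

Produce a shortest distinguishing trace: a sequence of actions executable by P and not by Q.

b

LTS(P): 2 reachable states
  u0 = rec X. b.(X + X + (X + X) + (0 + 0)\{a}) | --b--▸ u1
  u1 = (rec X. b.(X + X + (X + X) + (0 + 0)\{a})) + (rec X. b.(X + X + (X + X) + (0 + 0)\{a})) + ((rec X. b.(X + X + (X + X) + (0 + 0)\{a})) + (rec X. b.(X + X + (X + X) + (0 + 0)\{a}))) + (0 + 0)\{a} | --b--▸ u1
LTS(Q): 2 reachable states
  v0 = rec X. a.(X + X + (X + X) + (0 + 0)\{a}) | --a--▸ v1
  v1 = (rec X. a.(X + X + (X + X) + (0 + 0)\{a})) + (rec X. a.(X + X + (X + X) + (0 + 0)\{a})) + ((rec X. a.(X + X + (X + X) + (0 + 0)\{a})) + (rec X. a.(X + X + (X + X) + (0 + 0)\{a}))) + (0 + 0)\{a} | --a--▸ v1
Trace ⟨b⟩ through P, begin at {u0}:
  after b @ step 1: {u1}
  P completes σ.
Trace ⟨b⟩ through Q, begin at {v0}:
  after b @ step 1: ∅  — Q cannot continue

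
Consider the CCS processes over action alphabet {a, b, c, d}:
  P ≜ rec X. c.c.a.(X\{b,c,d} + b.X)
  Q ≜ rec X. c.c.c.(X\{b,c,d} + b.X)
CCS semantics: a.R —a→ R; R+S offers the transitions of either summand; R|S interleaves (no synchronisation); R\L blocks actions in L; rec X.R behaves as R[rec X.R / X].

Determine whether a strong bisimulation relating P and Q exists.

not bisimilar

Reachable graph of P (4 states):
  p0 = rec X. c.c.a.(X\{b,c,d} + b.X) | =c=> p1
  p1 = c.a.((rec X. c.c.a.(X\{b,c,d} + b.X))\{b,c,d} + b.(rec X. c.c.a.(X\{b,c,d} + b.X))) | =c=> p2
  p2 = a.((rec X. c.c.a.(X\{b,c,d} + b.X))\{b,c,d} + b.(rec X. c.c.a.(X\{b,c,d} + b.X))) | =a=> p3
  p3 = (rec X. c.c.a.(X\{b,c,d} + b.X))\{b,c,d} + b.(rec X. c.c.a.(X\{b,c,d} + b.X)) | =b=> p0
Reachable graph of Q (4 states):
  q0 = rec X. c.c.c.(X\{b,c,d} + b.X) | =c=> q1
  q1 = c.c.((rec X. c.c.c.(X\{b,c,d} + b.X))\{b,c,d} + b.(rec X. c.c.c.(X\{b,c,d} + b.X))) | =c=> q2
  q2 = c.((rec X. c.c.c.(X\{b,c,d} + b.X))\{b,c,d} + b.(rec X. c.c.c.(X\{b,c,d} + b.X))) | =c=> q3
  q3 = (rec X. c.c.c.(X\{b,c,d} + b.X))\{b,c,d} + b.(rec X. c.c.c.(X\{b,c,d} + b.X)) | =b=> q0
Bisimilarity quotient blocks:
  B0 = {p0}
  B1 = {p1}
  B2 = {p2}
  B3 = {p3}
  B4 = {q0}
  B5 = {q1}
  B6 = {q2}
  B7 = {q3}
p0 ∈ B0, q0 ∈ B4 → different blocks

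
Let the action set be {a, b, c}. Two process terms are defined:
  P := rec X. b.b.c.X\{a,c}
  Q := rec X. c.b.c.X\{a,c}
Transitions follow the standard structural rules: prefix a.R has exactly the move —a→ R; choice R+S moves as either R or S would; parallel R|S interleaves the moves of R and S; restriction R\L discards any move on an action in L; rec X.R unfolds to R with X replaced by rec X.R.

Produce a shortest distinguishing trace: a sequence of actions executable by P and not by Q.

Reachable graph of P (6 states):
  u0 = rec X. b.b.c.X\{a,c} has moves ··b··> u1
  u1 = b.c.(rec X. b.b.c.X\{a,c})\{a,c} has moves ··b··> u2
  u2 = c.(rec X. b.b.c.X\{a,c})\{a,c} has moves ··c··> u3
  u3 = (rec X. b.b.c.X\{a,c})\{a,c} has moves ··b··> u4
  u4 = (b.c.(rec X. b.b.c.X\{a,c})\{a,c})\{a,c} has moves ··b··> u5
  u5 = (c.(rec X. b.b.c.X\{a,c})\{a,c})\{a,c} has moves deadlocked
Reachable graph of Q (4 states):
  v0 = rec X. c.b.c.X\{a,c} has moves ··c··> v1
  v1 = b.c.(rec X. c.b.c.X\{a,c})\{a,c} has moves ··b··> v2
  v2 = c.(rec X. c.b.c.X\{a,c})\{a,c} has moves ··c··> v3
  v3 = (rec X. c.b.c.X\{a,c})\{a,c} has moves deadlocked
Trace ⟨b⟩ through P, begin at {u0}:
  step 1 (b): {u1}
  ✓ P
Trace ⟨b⟩ through Q, begin at {v0}:
  step 1 (b): ∅ (Q stuck)

b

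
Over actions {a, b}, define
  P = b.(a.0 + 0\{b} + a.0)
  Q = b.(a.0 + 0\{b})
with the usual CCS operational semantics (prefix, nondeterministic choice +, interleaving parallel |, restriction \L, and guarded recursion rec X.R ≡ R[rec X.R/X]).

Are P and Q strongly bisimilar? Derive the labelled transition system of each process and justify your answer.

P's transition system — 3 states:
  u0 = b.(a.0 + 0\{b} + a.0) :: =b=> u1
  u1 = a.0 + 0\{b} + a.0 :: =a=> u2
  u2 = 0 :: deadlocked
Q's transition system — 3 states:
  v0 = b.(a.0 + 0\{b}) :: =b=> v1
  v1 = a.0 + 0\{b} :: =a=> v2
  v2 = 0 :: deadlocked
Partition-refinement fixed point:
  B0 = {u0, v0}
  B1 = {u1, v1}
  B2 = {u2, v2}
u0 ∈ B0, v0 ∈ B0 → same block

YES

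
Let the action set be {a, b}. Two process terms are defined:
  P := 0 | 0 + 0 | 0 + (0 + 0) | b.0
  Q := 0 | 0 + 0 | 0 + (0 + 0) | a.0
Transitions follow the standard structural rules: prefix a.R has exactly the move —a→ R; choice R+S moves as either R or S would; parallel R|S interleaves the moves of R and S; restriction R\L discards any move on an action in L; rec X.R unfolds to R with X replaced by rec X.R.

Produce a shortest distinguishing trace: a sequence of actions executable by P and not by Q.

P's transition system — 2 states:
  p0 = 0 | 0 + 0 | 0 + (0 + 0) | b.0 | -b-> p1
  p1 = (0 + 0) | 0 | stopped
Q's transition system — 2 states:
  q0 = 0 | 0 + 0 | 0 + (0 + 0) | a.0 | -a-> q1
  q1 = (0 + 0) | 0 | stopped
Executing b from P (initial set {p0}):
  [1] b ⇒ {p1}
  ✓ P
Executing b from Q (initial set {q0}):
  [1] b ⇒ ∅ (Q stuck)

b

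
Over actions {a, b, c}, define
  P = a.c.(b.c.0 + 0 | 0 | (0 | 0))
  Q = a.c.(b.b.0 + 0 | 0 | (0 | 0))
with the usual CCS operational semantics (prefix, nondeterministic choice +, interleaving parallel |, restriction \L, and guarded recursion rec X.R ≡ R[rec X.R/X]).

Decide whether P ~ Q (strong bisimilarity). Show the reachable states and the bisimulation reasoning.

LTS(P): 5 reachable states
  u0 = a.c.(b.c.0 + 0 | 0 | (0 | 0)) :: =a=> u1
  u1 = c.(b.c.0 + 0 | 0 | (0 | 0)) :: =c=> u2
  u2 = b.c.0 + 0 | 0 | (0 | 0) :: =b=> u3
  u3 = c.0 :: =c=> u4
  u4 = 0 :: (no moves)
LTS(Q): 5 reachable states
  v0 = a.c.(b.b.0 + 0 | 0 | (0 | 0)) :: =a=> v1
  v1 = c.(b.b.0 + 0 | 0 | (0 | 0)) :: =c=> v2
  v2 = b.b.0 + 0 | 0 | (0 | 0) :: =b=> v3
  v3 = b.0 :: =b=> v4
  v4 = 0 :: (no moves)
Coarsest stable partition (strong bisimilarity classes):
  B0 = {u0}
  B1 = {u1}
  B2 = {u2}
  B3 = {u3}
  B4 = {u4, v4}
  B5 = {v0}
  B6 = {v1}
  B7 = {v2}
  B8 = {v3}
u0 ∈ B0, v0 ∈ B5 → different blocks

P ≁ Q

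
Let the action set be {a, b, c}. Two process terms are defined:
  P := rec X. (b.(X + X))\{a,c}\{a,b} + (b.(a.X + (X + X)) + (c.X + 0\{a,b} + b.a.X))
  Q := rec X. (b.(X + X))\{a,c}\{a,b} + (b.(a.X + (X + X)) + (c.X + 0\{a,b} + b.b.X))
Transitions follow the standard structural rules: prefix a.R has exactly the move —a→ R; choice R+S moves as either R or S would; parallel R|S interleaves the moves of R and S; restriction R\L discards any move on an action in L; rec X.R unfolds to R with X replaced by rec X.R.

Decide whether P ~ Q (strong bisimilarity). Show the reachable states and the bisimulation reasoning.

P ≁ Q

Reachable graph of P (3 states):
  s0 = rec X. (b.(X + X))\{a,c}\{a,b} + (b.(a.X + (X + X)) + (c.X + 0\{a,b} + b.a.X)) | -b-> s1, -b-> s2, -c-> s0
  s1 = a.(rec X. (b.(X + X))\{a,c}\{a,b} + (b.(a.X + (X + X)) + (c.X + 0\{a,b} + b.a.X))) | -a-> s0
  s2 = a.(rec X. (b.(X + X))\{a,c}\{a,b} + (b.(a.X + (X + X)) + (c.X + 0\{a,b} + b.a.X))) + ((rec X. (b.(X + X))\{a,c}\{a,b} + (b.(a.X + (X + X)) + (c.X + 0\{a,b} + b.a.X))) + (rec X. (b.(X + X))\{a,c}\{a,b} + (b.(a.X + (X + X)) + (c.X + 0\{a,b} + b.a.X)))) | -a-> s0, -b-> s1, -b-> s2, -c-> s0
Reachable graph of Q (3 states):
  t0 = rec X. (b.(X + X))\{a,c}\{a,b} + (b.(a.X + (X + X)) + (c.X + 0\{a,b} + b.b.X)) | -b-> t1, -b-> t2, -c-> t0
  t1 = a.(rec X. (b.(X + X))\{a,c}\{a,b} + (b.(a.X + (X + X)) + (c.X + 0\{a,b} + b.b.X))) + ((rec X. (b.(X + X))\{a,c}\{a,b} + (b.(a.X + (X + X)) + (c.X + 0\{a,b} + b.b.X))) + (rec X. (b.(X + X))\{a,c}\{a,b} + (b.(a.X + (X + X)) + (c.X + 0\{a,b} + b.b.X)))) | -a-> t0, -b-> t1, -b-> t2, -c-> t0
  t2 = b.(rec X. (b.(X + X))\{a,c}\{a,b} + (b.(a.X + (X + X)) + (c.X + 0\{a,b} + b.b.X))) | -b-> t0
Bisimilarity quotient blocks:
  B0 = {s0}
  B1 = {s2}
  B2 = {s1}
  B3 = {t0}
  B4 = {t1}
  B5 = {t2}
s0 ∈ B0, t0 ∈ B3 → different blocks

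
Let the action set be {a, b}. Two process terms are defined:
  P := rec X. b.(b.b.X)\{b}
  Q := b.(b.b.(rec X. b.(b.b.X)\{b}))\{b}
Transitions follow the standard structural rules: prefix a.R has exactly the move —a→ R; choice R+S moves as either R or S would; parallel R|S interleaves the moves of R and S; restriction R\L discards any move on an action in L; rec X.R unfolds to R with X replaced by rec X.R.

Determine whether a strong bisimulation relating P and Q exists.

P ~ Q

Reachable graph of P (2 states):
  u0 = rec X. b.(b.b.X)\{b} → =b=> u1
  u1 = (b.b.(rec X. b.(b.b.X)\{b}))\{b} → ∅
Reachable graph of Q (2 states):
  v0 = b.(b.b.(rec X. b.(b.b.X)\{b}))\{b} → =b=> v1
  v1 = (b.b.(rec X. b.(b.b.X)\{b}))\{b} → ∅
Partition-refinement fixed point:
  B0 = {u0, v0}
  B1 = {u1, v1}
u0 ∈ B0, v0 ∈ B0 → same block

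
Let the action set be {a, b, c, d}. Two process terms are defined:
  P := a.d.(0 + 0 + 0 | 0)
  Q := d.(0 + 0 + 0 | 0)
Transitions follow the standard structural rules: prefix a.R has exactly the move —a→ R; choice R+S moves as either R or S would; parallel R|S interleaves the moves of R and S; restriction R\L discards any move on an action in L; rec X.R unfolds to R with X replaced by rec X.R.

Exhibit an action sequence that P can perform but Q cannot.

LTS(P): 3 reachable states
  p0 = a.d.(0 + 0 + 0 | 0) ⊢ =a=> p1
  p1 = d.(0 + 0 + 0 | 0) ⊢ =d=> p2
  p2 = 0 + 0 + 0 | 0 ⊢ (no moves)
LTS(Q): 2 reachable states
  q0 = d.(0 + 0 + 0 | 0) ⊢ =d=> q1
  q1 = 0 + 0 + 0 | 0 ⊢ (no moves)
Trace ⟨a⟩ through P, begin at {p0}:
  after a @ step 1: {p1}
  ✓ P
Trace ⟨a⟩ through Q, begin at {q0}:
  after a @ step 1: no successor for Q

a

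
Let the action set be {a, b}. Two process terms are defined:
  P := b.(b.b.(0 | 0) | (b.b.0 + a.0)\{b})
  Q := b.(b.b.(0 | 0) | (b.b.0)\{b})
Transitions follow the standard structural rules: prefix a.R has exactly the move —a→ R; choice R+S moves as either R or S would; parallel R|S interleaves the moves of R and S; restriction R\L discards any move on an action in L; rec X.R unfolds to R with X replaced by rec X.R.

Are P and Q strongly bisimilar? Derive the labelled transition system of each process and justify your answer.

LTS(P): 7 reachable states
  s0 = b.(b.b.(0 | 0) | (b.b.0 + a.0)\{b}) has moves ··b··> s1
  s1 = b.b.(0 | 0) | (b.b.0 + a.0)\{b} has moves ··a··> s2, ··b··> s3
  s2 = b.b.(0 | 0) | 0\{b} has moves ··b··> s4
  s3 = b.(0 | 0) | (b.b.0 + a.0)\{b} has moves ··a··> s4, ··b··> s5
  s4 = b.(0 | 0) | 0\{b} has moves ··b··> s6
  s5 = 0 | 0 | (b.b.0 + a.0)\{b} has moves ··a··> s6
  s6 = 0 | 0 | 0\{b} has moves deadlocked
LTS(Q): 4 reachable states
  t0 = b.(b.b.(0 | 0) | (b.b.0)\{b}) has moves ··b··> t1
  t1 = b.b.(0 | 0) | (b.b.0)\{b} has moves ··b··> t2
  t2 = b.(0 | 0) | (b.b.0)\{b} has moves ··b··> t3
  t3 = 0 | 0 | (b.b.0)\{b} has moves deadlocked
Coarsest stable partition (strong bisimilarity classes):
  B0 = {s0}
  B1 = {s1}
  B2 = {s2, t1}
  B3 = {s4, t2}
  B4 = {s6, t3}
  B5 = {s3}
  B6 = {s5}
  B7 = {t0}
s0 ∈ B0, t0 ∈ B7 → different blocks

not bisimilar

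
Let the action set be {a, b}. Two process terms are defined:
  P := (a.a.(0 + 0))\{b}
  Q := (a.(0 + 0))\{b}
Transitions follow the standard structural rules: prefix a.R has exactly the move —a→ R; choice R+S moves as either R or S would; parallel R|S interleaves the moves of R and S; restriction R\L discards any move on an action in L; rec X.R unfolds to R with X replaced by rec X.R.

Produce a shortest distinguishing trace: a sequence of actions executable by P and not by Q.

Reachable graph of P (3 states):
  p0 = (a.a.(0 + 0))\{b} → -a-> p1
  p1 = (a.(0 + 0))\{b} → -a-> p2
  p2 = (0 + 0)\{b} → ∅
Reachable graph of Q (2 states):
  q0 = (a.(0 + 0))\{b} → -a-> q1
  q1 = (0 + 0)\{b} → ∅
Run σ = ⟨aa⟩ on P: start {p0}
  after a @ step 1: {p1}
  after a @ step 2: {p2}
  ✓ P
Run σ = ⟨aa⟩ on Q: start {q0}
  after a @ step 1: {q1}
  after a @ step 2: no successor for Q

aa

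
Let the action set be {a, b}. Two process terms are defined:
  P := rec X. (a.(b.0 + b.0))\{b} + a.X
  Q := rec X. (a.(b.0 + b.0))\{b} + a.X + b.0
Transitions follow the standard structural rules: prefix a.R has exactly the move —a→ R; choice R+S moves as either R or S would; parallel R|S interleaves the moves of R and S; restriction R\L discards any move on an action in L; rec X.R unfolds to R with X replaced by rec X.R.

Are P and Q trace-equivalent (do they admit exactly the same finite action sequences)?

LTS(P): 2 reachable states
  s0 = rec X. (a.(b.0 + b.0))\{b} + a.X :: --a--▸ s0, --a--▸ s1
  s1 = (b.0 + b.0)\{b} :: (no moves)
LTS(Q): 3 reachable states
  t0 = rec X. (a.(b.0 + b.0))\{b} + a.X + b.0 :: --a--▸ t0, --a--▸ t1, --b--▸ t2
  t1 = (b.0 + b.0)\{b} :: (no moves)
  t2 = 0 :: (no moves)
Run σ = ⟨b⟩ on Q: start {t0}
  after b @ step 1: {t2}
  ✓ Q
Run σ = ⟨b⟩ on P: start {s0}
  after b @ step 1: ∅ (P stuck)

trace-distinct — witness ⟨b⟩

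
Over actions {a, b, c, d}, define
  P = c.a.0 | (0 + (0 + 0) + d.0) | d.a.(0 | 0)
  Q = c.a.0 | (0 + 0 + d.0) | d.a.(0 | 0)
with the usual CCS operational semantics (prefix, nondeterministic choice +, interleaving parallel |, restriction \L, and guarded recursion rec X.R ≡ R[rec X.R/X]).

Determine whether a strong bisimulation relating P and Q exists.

P's transition system — 18 states:
  m0 = c.a.0 | (0 + (0 + 0) + d.0) | d.a.(0 | 0) :: --c--▸ m1, --d--▸ m2, --d--▸ m3
  m1 = a.0 | (0 + (0 + 0) + d.0) | d.a.(0 | 0) :: --a--▸ m4, --d--▸ m5, --d--▸ m6
  m2 = c.a.0 | (0 + (0 + 0) + d.0) | a.(0 | 0) :: --a--▸ m7, --c--▸ m5, --d--▸ m8
  m3 = c.a.0 | 0 | d.a.(0 | 0) :: --c--▸ m6, --d--▸ m8
  m4 = 0 | (0 + (0 + 0) + d.0) | d.a.(0 | 0) :: --d--▸ m10, --d--▸ m9
  m5 = a.0 | (0 + (0 + 0) + d.0) | a.(0 | 0) :: --a--▸ m11, --a--▸ m9, --d--▸ m12
  m6 = a.0 | 0 | d.a.(0 | 0) :: --a--▸ m10, --d--▸ m12
  m7 = c.a.0 | (0 + (0 + 0) + d.0) | (0 | 0) :: --c--▸ m11, --d--▸ m13
  m8 = c.a.0 | 0 | a.(0 | 0) :: --a--▸ m13, --c--▸ m12
  m9 = 0 | (0 + (0 + 0) + d.0) | a.(0 | 0) :: --a--▸ m14, --d--▸ m15
  m10 = 0 | 0 | d.a.(0 | 0) :: --d--▸ m15
  m11 = a.0 | (0 + (0 + 0) + d.0) | (0 | 0) :: --a--▸ m14, --d--▸ m16
  m12 = a.0 | 0 | a.(0 | 0) :: --a--▸ m15, --a--▸ m16
  m13 = c.a.0 | 0 | (0 | 0) :: --c--▸ m16
  m14 = 0 | (0 + (0 + 0) + d.0) | (0 | 0) :: --d--▸ m17
  m15 = 0 | 0 | a.(0 | 0) :: --a--▸ m17
  m16 = a.0 | 0 | (0 | 0) :: --a--▸ m17
  m17 = 0 | 0 | (0 | 0) :: (no moves)
Q's transition system — 18 states:
  n0 = c.a.0 | (0 + 0 + d.0) | d.a.(0 | 0) :: --c--▸ n1, --d--▸ n2, --d--▸ n3
  n1 = a.0 | (0 + 0 + d.0) | d.a.(0 | 0) :: --a--▸ n4, --d--▸ n5, --d--▸ n6
  n2 = c.a.0 | (0 + 0 + d.0) | a.(0 | 0) :: --a--▸ n7, --c--▸ n5, --d--▸ n8
  n3 = c.a.0 | 0 | d.a.(0 | 0) :: --c--▸ n6, --d--▸ n8
  n4 = 0 | (0 + 0 + d.0) | d.a.(0 | 0) :: --d--▸ n10, --d--▸ n9
  n5 = a.0 | (0 + 0 + d.0) | a.(0 | 0) :: --a--▸ n11, --a--▸ n9, --d--▸ n12
  n6 = a.0 | 0 | d.a.(0 | 0) :: --a--▸ n10, --d--▸ n12
  n7 = c.a.0 | (0 + 0 + d.0) | (0 | 0) :: --c--▸ n11, --d--▸ n13
  n8 = c.a.0 | 0 | a.(0 | 0) :: --a--▸ n13, --c--▸ n12
  n9 = 0 | (0 + 0 + d.0) | a.(0 | 0) :: --a--▸ n14, --d--▸ n15
  n10 = 0 | 0 | d.a.(0 | 0) :: --d--▸ n15
  n11 = a.0 | (0 + 0 + d.0) | (0 | 0) :: --a--▸ n14, --d--▸ n16
  n12 = a.0 | 0 | a.(0 | 0) :: --a--▸ n15, --a--▸ n16
  n13 = c.a.0 | 0 | (0 | 0) :: --c--▸ n16
  n14 = 0 | (0 + 0 + d.0) | (0 | 0) :: --d--▸ n17
  n15 = 0 | 0 | a.(0 | 0) :: --a--▸ n17
  n16 = a.0 | 0 | (0 | 0) :: --a--▸ n17
  n17 = 0 | 0 | (0 | 0) :: (no moves)
Coarsest stable partition (strong bisimilarity classes):
  B0 = {m0, n0}
  B1 = {m1, n1}
  B2 = {m6, n6}
  B3 = {m12, n12}
  B4 = {m15, m16, n15, n16}
  B5 = {m17, n17}
  B6 = {m10, n10}
  B7 = {m4, n4}
  B8 = {m11, m9, n11, n9}
  B9 = {m14, n14}
  B10 = {m5, n5}
  B11 = {m3, n3}
  B12 = {m8, n8}
  B13 = {m13, n13}
  B14 = {m2, n2}
  B15 = {m7, n7}
m0 ∈ B0, n0 ∈ B0 → same block

P ~ Q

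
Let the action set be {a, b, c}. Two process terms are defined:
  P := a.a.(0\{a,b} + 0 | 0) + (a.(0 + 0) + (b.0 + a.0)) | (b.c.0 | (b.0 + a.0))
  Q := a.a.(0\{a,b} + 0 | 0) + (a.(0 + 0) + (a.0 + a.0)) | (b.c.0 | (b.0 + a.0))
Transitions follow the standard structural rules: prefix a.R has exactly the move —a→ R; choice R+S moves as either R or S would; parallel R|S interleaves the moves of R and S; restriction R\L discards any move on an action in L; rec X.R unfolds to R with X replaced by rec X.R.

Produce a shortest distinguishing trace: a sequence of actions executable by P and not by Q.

P's transition system — 20 states:
  p0 = a.a.(0\{a,b} + 0 | 0) + (a.(0 + 0) + (b.0 + a.0)) | (b.c.0 | (b.0 + a.0)) | --a--▸ p1, --a--▸ p2, --a--▸ p3, --a--▸ p4, --b--▸ p2, --b--▸ p3, --b--▸ p5
  p1 = (0 + 0) | (b.c.0 | (b.0 + a.0)) | --a--▸ p6, --b--▸ p6, --b--▸ p7
  p2 = (a.(0 + 0) + (b.0 + a.0)) | (b.c.0 | 0) | --a--▸ p6, --a--▸ p8, --b--▸ p8, --b--▸ p9
  p3 = 0 | (b.c.0 | (b.0 + a.0)) | --a--▸ p8, --b--▸ p10, --b--▸ p8
  p4 = a.(0\{a,b} + 0 | 0) | --a--▸ p11
  p5 = (a.(0 + 0) + (b.0 + a.0)) | (c.0 | (b.0 + a.0)) | --a--▸ p10, --a--▸ p7, --a--▸ p9, --b--▸ p10, --b--▸ p9, --c--▸ p12
  p6 = (0 + 0) | (b.c.0 | 0) | --b--▸ p13
  p7 = (0 + 0) | (c.0 | (b.0 + a.0)) | --a--▸ p13, --b--▸ p13, --c--▸ p14
  p8 = 0 | (b.c.0 | 0) | --b--▸ p15
  p9 = (a.(0 + 0) + (b.0 + a.0)) | (c.0 | 0) | --a--▸ p13, --a--▸ p15, --b--▸ p15, --c--▸ p16
  p10 = 0 | (c.0 | (b.0 + a.0)) | --a--▸ p15, --b--▸ p15, --c--▸ p17
  p11 = 0\{a,b} + 0 | 0 | ·
  p12 = (a.(0 + 0) + (b.0 + a.0)) | (0 | (b.0 + a.0)) | --a--▸ p14, --a--▸ p16, --a--▸ p17, --b--▸ p16, --b--▸ p17
  p13 = (0 + 0) | (c.0 | 0) | --c--▸ p18
  p14 = (0 + 0) | (0 | (b.0 + a.0)) | --a--▸ p18, --b--▸ p18
  p15 = 0 | (c.0 | 0) | --c--▸ p19
  p16 = (a.(0 + 0) + (b.0 + a.0)) | (0 | 0) | --a--▸ p18, --a--▸ p19, --b--▸ p19
  p17 = 0 | (0 | (b.0 + a.0)) | --a--▸ p19, --b--▸ p19
  p18 = (0 + 0) | (0 | 0) | ·
  p19 = 0 | (0 | 0) | ·
Q's transition system — 20 states:
  q0 = a.a.(0\{a,b} + 0 | 0) + (a.(0 + 0) + (a.0 + a.0)) | (b.c.0 | (b.0 + a.0)) | --a--▸ q1, --a--▸ q2, --a--▸ q3, --a--▸ q4, --b--▸ q2, --b--▸ q5
  q1 = (0 + 0) | (b.c.0 | (b.0 + a.0)) | --a--▸ q6, --b--▸ q6, --b--▸ q7
  q2 = (a.(0 + 0) + (a.0 + a.0)) | (b.c.0 | 0) | --a--▸ q6, --a--▸ q8, --b--▸ q9
  q3 = 0 | (b.c.0 | (b.0 + a.0)) | --a--▸ q8, --b--▸ q10, --b--▸ q8
  q4 = a.(0\{a,b} + 0 | 0) | --a--▸ q11
  q5 = (a.(0 + 0) + (a.0 + a.0)) | (c.0 | (b.0 + a.0)) | --a--▸ q10, --a--▸ q7, --a--▸ q9, --b--▸ q9, --c--▸ q12
  q6 = (0 + 0) | (b.c.0 | 0) | --b--▸ q13
  q7 = (0 + 0) | (c.0 | (b.0 + a.0)) | --a--▸ q13, --b--▸ q13, --c--▸ q14
  q8 = 0 | (b.c.0 | 0) | --b--▸ q15
  q9 = (a.(0 + 0) + (a.0 + a.0)) | (c.0 | 0) | --a--▸ q13, --a--▸ q15, --c--▸ q16
  q10 = 0 | (c.0 | (b.0 + a.0)) | --a--▸ q15, --b--▸ q15, --c--▸ q17
  q11 = 0\{a,b} + 0 | 0 | ·
  q12 = (a.(0 + 0) + (a.0 + a.0)) | (0 | (b.0 + a.0)) | --a--▸ q14, --a--▸ q16, --a--▸ q17, --b--▸ q16
  q13 = (0 + 0) | (c.0 | 0) | --c--▸ q18
  q14 = (0 + 0) | (0 | (b.0 + a.0)) | --a--▸ q18, --b--▸ q18
  q15 = 0 | (c.0 | 0) | --c--▸ q19
  q16 = (a.(0 + 0) + (a.0 + a.0)) | (0 | 0) | --a--▸ q18, --a--▸ q19
  q17 = 0 | (0 | (b.0 + a.0)) | --a--▸ q19, --b--▸ q19
  q18 = (0 + 0) | (0 | 0) | ·
  q19 = 0 | (0 | 0) | ·
Executing bbb from P (initial set {p0}):
  after b @ step 1: {p2, p3, p5}
  after b @ step 2: {p10, p8, p9}
  after b @ step 3: {p15}
  P completes σ.
Executing bbb from Q (initial set {q0}):
  after b @ step 1: {q2, q5}
  after b @ step 2: {q9}
  after b @ step 3: ∅  — Q cannot continue

bbb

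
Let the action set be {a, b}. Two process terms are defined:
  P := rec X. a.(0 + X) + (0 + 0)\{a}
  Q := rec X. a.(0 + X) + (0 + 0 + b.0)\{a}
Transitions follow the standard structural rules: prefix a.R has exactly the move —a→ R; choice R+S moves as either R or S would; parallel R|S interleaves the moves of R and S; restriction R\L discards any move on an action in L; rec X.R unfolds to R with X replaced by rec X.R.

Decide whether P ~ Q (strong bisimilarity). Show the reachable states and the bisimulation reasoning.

not bisimilar

P's transition system — 2 states:
  u0 = rec X. a.(0 + X) + (0 + 0)\{a} :: --a--▸ u1
  u1 = 0 + (rec X. a.(0 + X) + (0 + 0)\{a}) :: --a--▸ u1
Q's transition system — 3 states:
  v0 = rec X. a.(0 + X) + (0 + 0 + b.0)\{a} :: --a--▸ v1, --b--▸ v2
  v1 = 0 + (rec X. a.(0 + X) + (0 + 0 + b.0)\{a}) :: --a--▸ v1, --b--▸ v2
  v2 = 0\{a} :: ∅
Bisimilarity quotient blocks:
  B0 = {u0, u1}
  B1 = {v0, v1}
  B2 = {v2}
u0 ∈ B0, v0 ∈ B1 → different blocks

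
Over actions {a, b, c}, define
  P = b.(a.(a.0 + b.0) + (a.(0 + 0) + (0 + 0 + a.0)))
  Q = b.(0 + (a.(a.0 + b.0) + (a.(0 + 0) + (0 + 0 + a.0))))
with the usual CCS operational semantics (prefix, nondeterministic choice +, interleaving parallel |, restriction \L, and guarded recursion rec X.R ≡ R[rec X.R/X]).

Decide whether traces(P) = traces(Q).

P's transition system — 5 states:
  s0 = b.(a.(a.0 + b.0) + (a.(0 + 0) + (0 + 0 + a.0))) | --b--▸ s1
  s1 = a.(a.0 + b.0) + (a.(0 + 0) + (0 + 0 + a.0)) | --a--▸ s2, --a--▸ s3, --a--▸ s4
  s2 = 0 | deadlocked
  s3 = 0 + 0 | deadlocked
  s4 = a.0 + b.0 | --a--▸ s2, --b--▸ s2
Q's transition system — 5 states:
  t0 = b.(0 + (a.(a.0 + b.0) + (a.(0 + 0) + (0 + 0 + a.0)))) | --b--▸ t1
  t1 = 0 + (a.(a.0 + b.0) + (a.(0 + 0) + (0 + 0 + a.0))) | --a--▸ t2, --a--▸ t3, --a--▸ t4
  t2 = 0 | deadlocked
  t3 = 0 + 0 | deadlocked
  t4 = a.0 + b.0 | --a--▸ t2, --b--▸ t2
Bisimilarity quotient blocks:
  B0 = {s0, t0}
  B1 = {s1, t1}
  B2 = {s2, s3, t2, t3}
  B3 = {s4, t4}
s0 ∈ B0, t0 ∈ B0 → same block
Bisimilar ⇒ trace-equivalent.

YES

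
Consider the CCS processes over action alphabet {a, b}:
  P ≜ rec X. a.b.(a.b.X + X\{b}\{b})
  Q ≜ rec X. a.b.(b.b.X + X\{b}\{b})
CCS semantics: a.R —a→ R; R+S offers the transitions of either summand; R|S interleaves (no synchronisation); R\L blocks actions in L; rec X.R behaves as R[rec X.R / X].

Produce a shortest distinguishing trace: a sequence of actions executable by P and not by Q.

abab

P's transition system — 5 states:
  s0 = rec X. a.b.(a.b.X + X\{b}\{b}) ⊢ =a=> s1
  s1 = b.(a.b.(rec X. a.b.(a.b.X + X\{b}\{b})) + (rec X. a.b.(a.b.X + X\{b}\{b}))\{b}\{b}) ⊢ =b=> s2
  s2 = a.b.(rec X. a.b.(a.b.X + X\{b}\{b})) + (rec X. a.b.(a.b.X + X\{b}\{b}))\{b}\{b} ⊢ =a=> s3, =a=> s4
  s3 = (b.(a.b.(rec X. a.b.(a.b.X + X\{b}\{b})) + (rec X. a.b.(a.b.X + X\{b}\{b}))\{b}\{b}))\{b}\{b} ⊢ stopped
  s4 = b.(rec X. a.b.(a.b.X + X\{b}\{b})) ⊢ =b=> s0
Q's transition system — 5 states:
  t0 = rec X. a.b.(b.b.X + X\{b}\{b}) ⊢ =a=> t1
  t1 = b.(b.b.(rec X. a.b.(b.b.X + X\{b}\{b})) + (rec X. a.b.(b.b.X + X\{b}\{b}))\{b}\{b}) ⊢ =b=> t2
  t2 = b.b.(rec X. a.b.(b.b.X + X\{b}\{b})) + (rec X. a.b.(b.b.X + X\{b}\{b}))\{b}\{b} ⊢ =a=> t3, =b=> t4
  t3 = (b.(b.b.(rec X. a.b.(b.b.X + X\{b}\{b})) + (rec X. a.b.(b.b.X + X\{b}\{b}))\{b}\{b}))\{b}\{b} ⊢ stopped
  t4 = b.(rec X. a.b.(b.b.X + X\{b}\{b})) ⊢ =b=> t0
Executing abab from P (initial set {s0}):
  after a @ step 1: {s1}
  after b @ step 2: {s2}
  after a @ step 3: {s3, s4}
  after b @ step 4: {s0}
  — P admits the full trace.
Executing abab from Q (initial set {t0}):
  after a @ step 1: {t1}
  after b @ step 2: {t2}
  after a @ step 3: {t3}
  after b @ step 4: ∅  — Q cannot continue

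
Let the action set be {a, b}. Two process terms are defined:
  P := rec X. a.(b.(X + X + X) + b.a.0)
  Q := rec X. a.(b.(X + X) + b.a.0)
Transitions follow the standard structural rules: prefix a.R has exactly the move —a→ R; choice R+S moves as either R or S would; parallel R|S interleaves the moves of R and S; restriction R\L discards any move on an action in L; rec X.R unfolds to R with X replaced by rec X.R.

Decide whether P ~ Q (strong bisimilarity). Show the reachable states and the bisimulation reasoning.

bisimilar

Reachable graph of P (5 states):
  p0 = rec X. a.(b.(X + X + X) + b.a.0) | —a→ p1
  p1 = b.((rec X. a.(b.(X + X + X) + b.a.0)) + (rec X. a.(b.(X + X + X) + b.a.0)) + (rec X. a.(b.(X + X + X) + b.a.0))) + b.a.0 | —b→ p2, —b→ p3
  p2 = (rec X. a.(b.(X + X + X) + b.a.0)) + (rec X. a.(b.(X + X + X) + b.a.0)) + (rec X. a.(b.(X + X + X) + b.a.0)) | —a→ p1
  p3 = a.0 | —a→ p4
  p4 = 0 | deadlocked
Reachable graph of Q (5 states):
  q0 = rec X. a.(b.(X + X) + b.a.0) | —a→ q1
  q1 = b.((rec X. a.(b.(X + X) + b.a.0)) + (rec X. a.(b.(X + X) + b.a.0))) + b.a.0 | —b→ q2, —b→ q3
  q2 = (rec X. a.(b.(X + X) + b.a.0)) + (rec X. a.(b.(X + X) + b.a.0)) | —a→ q1
  q3 = a.0 | —a→ q4
  q4 = 0 | deadlocked
Coarsest stable partition (strong bisimilarity classes):
  B0 = {p0, p2, q0, q2}
  B1 = {p1, q1}
  B2 = {p3, q3}
  B3 = {p4, q4}
p0 ∈ B0, q0 ∈ B0 → same block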